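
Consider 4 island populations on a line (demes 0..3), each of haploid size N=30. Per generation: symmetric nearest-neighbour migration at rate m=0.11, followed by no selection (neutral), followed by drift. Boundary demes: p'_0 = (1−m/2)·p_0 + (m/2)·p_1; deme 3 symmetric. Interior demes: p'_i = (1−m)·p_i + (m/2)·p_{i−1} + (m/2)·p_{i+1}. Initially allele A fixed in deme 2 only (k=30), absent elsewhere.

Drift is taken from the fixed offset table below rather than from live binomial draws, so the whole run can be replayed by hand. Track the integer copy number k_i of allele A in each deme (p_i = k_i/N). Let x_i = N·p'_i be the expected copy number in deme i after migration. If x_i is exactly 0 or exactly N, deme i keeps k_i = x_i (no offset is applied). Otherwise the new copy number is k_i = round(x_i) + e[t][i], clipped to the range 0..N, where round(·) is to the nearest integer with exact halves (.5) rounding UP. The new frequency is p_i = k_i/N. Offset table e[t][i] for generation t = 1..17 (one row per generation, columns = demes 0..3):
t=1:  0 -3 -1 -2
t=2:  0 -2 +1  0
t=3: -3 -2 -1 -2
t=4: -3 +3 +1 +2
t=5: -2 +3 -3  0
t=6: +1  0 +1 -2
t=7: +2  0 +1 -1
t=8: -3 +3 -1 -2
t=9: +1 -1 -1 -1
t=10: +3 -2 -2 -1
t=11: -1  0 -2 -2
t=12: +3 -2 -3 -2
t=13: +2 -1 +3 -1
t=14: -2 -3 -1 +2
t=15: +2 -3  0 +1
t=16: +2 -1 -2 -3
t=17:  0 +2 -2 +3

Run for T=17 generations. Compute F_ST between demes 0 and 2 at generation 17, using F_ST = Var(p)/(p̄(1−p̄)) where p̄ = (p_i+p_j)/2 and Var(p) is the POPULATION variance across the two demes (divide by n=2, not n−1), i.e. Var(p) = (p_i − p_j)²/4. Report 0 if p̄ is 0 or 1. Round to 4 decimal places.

0.1503

t=0: k=[0 0 30 0]
t=1: x=[0.0000 1.6500 26.7000 1.6500] k=[0 0 26 0]
t=2: x=[0.0000 1.4300 23.1400 1.4300] k=[0 0 24 1]
t=3: x=[0.0000 1.3200 21.4150 2.2650] k=[0 0 20 0]
t=4: x=[0.0000 1.1000 17.8000 1.1000] k=[0 4 19 3]
t=5: x=[0.2200 4.6050 17.2950 3.8800] k=[0 8 14 4]
t=6: x=[0.4400 7.8900 13.1200 4.5500] k=[1 8 14 3]
t=7: x=[1.3850 7.9450 13.0650 3.6050] k=[3 8 14 3]
t=8: x=[3.2750 8.0550 13.0650 3.6050] k=[0 11 12 2]
t=9: x=[0.6050 10.4500 11.3950 2.5500] k=[2 9 10 2]
t=10: x=[2.3850 8.6700 9.5050 2.4400] k=[5 7 8 1]
t=11: x=[5.1100 6.9450 7.5600 1.3850] k=[4 7 6 0]
t=12: x=[4.1650 6.7800 5.7250 0.3300] k=[7 5 3 0]
t=13: x=[6.8900 5.0000 2.9450 0.1650] k=[9 4 6 0]
t=14: x=[8.7250 4.3850 5.5600 0.3300] k=[7 1 5 2]
t=15: x=[6.6700 1.5500 4.6150 2.1650] k=[9 0 5 3]
t=16: x=[8.5050 0.7700 4.6150 3.1100] k=[11 0 3 0]
t=17: x=[10.3950 0.7700 2.6700 0.1650] k=[10 3 1 3]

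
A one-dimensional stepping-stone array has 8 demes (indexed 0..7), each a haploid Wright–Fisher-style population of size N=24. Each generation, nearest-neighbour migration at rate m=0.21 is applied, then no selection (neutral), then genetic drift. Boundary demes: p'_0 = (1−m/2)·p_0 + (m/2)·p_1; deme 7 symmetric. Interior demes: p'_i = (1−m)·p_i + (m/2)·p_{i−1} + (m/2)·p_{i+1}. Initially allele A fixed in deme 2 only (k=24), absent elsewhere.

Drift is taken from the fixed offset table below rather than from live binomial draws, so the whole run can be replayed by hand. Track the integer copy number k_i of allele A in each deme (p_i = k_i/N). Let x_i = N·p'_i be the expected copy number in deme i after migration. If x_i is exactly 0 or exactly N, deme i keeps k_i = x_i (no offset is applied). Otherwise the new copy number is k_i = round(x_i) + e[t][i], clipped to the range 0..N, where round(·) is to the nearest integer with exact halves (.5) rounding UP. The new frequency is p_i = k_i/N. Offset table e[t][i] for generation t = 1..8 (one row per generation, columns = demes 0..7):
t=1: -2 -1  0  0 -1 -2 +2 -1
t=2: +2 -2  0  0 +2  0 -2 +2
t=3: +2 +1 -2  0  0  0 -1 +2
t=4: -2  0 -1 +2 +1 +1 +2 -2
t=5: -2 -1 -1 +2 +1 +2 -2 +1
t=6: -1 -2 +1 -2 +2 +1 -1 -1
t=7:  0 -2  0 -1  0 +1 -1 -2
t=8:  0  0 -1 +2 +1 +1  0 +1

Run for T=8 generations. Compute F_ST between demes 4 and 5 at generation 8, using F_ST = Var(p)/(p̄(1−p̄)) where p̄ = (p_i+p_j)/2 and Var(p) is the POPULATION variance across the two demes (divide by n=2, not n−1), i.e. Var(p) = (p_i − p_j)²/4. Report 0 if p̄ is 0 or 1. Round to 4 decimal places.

t=0: k=[0 0 24 0 0 0 0 0]
t=1: x=[0.0000 2.5200 18.9600 2.5200 0.0000 0.0000 0.0000 0.0000] k=[0 2 19 3 0 0 0 0]
t=2: x=[0.2100 3.5750 15.5350 4.3650 0.3150 0.0000 0.0000 0.0000] k=[2 2 16 4 2 0 0 0]
t=3: x=[2.0000 3.4700 13.2700 5.0500 2.0000 0.2100 0.0000 0.0000] k=[4 4 11 5 2 0 0 0]
t=4: x=[4.0000 4.7350 9.6350 5.3150 2.1050 0.2100 0.0000 0.0000] k=[2 5 9 7 3 1 0 0]
t=5: x=[2.3150 5.1050 8.3700 6.7900 3.2100 1.1050 0.1050 0.0000] k=[0 4 7 9 4 3 0 0]
t=6: x=[0.4200 3.8950 6.8950 8.2650 4.4200 2.7900 0.3150 0.0000] k=[0 2 8 6 6 4 0 0]
t=7: x=[0.2100 2.4200 7.1600 6.2100 5.7900 3.7900 0.4200 0.0000] k=[0 0 7 5 6 5 0 0]
t=8: x=[0.0000 0.7350 6.0550 5.3150 5.7900 4.5800 0.5250 0.0000] k=[0 1 5 7 7 6 1 0]

0.0022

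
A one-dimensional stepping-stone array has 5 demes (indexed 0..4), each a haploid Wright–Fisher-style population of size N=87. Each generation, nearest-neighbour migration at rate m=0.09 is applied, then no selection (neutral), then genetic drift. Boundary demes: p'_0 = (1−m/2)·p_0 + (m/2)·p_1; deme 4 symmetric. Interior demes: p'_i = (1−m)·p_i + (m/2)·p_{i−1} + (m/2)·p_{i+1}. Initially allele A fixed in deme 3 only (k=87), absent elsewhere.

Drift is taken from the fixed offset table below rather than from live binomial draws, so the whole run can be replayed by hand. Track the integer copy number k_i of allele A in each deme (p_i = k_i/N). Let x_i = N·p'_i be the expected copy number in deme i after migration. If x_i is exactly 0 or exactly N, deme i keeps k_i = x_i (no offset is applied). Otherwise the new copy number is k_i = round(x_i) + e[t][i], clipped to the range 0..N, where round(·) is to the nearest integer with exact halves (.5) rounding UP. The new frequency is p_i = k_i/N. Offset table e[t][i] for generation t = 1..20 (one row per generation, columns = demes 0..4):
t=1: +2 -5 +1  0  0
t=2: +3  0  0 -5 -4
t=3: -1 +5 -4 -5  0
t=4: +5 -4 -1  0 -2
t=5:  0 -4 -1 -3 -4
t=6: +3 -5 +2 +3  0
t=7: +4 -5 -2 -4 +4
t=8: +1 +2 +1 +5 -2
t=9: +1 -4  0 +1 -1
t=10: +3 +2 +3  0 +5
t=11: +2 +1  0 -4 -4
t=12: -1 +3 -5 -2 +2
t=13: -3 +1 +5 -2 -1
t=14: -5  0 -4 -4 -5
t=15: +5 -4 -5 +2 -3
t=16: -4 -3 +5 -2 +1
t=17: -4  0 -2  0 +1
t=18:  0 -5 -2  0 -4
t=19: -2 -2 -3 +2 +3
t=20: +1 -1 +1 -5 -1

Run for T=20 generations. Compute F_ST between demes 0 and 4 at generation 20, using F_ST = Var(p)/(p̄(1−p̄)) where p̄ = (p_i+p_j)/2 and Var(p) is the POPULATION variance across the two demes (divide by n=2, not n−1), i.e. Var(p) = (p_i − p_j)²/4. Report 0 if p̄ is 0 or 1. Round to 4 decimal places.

0.0185

t=0: k=[0 0 0 87 0]
t=1: x=[0.0000 0.0000 3.9150 79.1700 3.9150] k=[0 0 5 79 4]
t=2: x=[0.0000 0.2250 8.1050 72.2950 7.3750] k=[0 0 8 67 3]
t=3: x=[0.0000 0.3600 10.2950 61.4650 5.8800] k=[0 5 6 56 6]
t=4: x=[0.2250 4.8200 8.2050 51.5000 8.2500] k=[5 1 7 52 6]
t=5: x=[4.8200 1.4500 8.7550 47.9050 8.0700] k=[5 0 8 45 4]
t=6: x=[4.7750 0.5850 9.3050 41.4900 5.8450] k=[8 0 11 44 6]
t=7: x=[7.6400 0.8550 11.9900 40.8050 7.7100] k=[12 0 10 37 12]
t=8: x=[11.4600 0.9900 10.7650 34.6600 13.1250] k=[12 3 12 40 11]
t=9: x=[11.5950 3.8100 12.8550 37.4350 12.3050] k=[13 0 13 38 11]
t=10: x=[12.4150 1.1700 13.5400 35.6600 12.2150] k=[15 3 17 36 17]
t=11: x=[14.4600 4.1700 17.2250 34.2900 17.8550] k=[16 5 17 30 14]
t=12: x=[15.5050 6.0350 17.0450 28.6950 14.7200] k=[15 9 12 27 17]
t=13: x=[14.7300 9.4050 12.5400 25.8750 17.4500] k=[12 10 18 24 16]
t=14: x=[11.9100 10.4500 17.9100 23.3700 16.3600] k=[7 10 14 19 11]
t=15: x=[7.1350 10.0450 14.0450 18.4150 11.3600] k=[12 6 9 20 8]
t=16: x=[11.7300 6.4050 9.3600 18.9650 8.5400] k=[8 3 14 17 10]
t=17: x=[7.7750 3.7200 13.6400 16.5500 10.3150] k=[4 4 12 17 11]
t=18: x=[4.0000 4.3600 11.8650 16.5050 11.2700] k=[4 0 10 17 7]
t=19: x=[3.8200 0.6300 9.8650 16.2350 7.4500] k=[2 0 7 18 10]
t=20: x=[1.9100 0.4050 7.1800 17.1450 10.3600] k=[3 0 8 12 9]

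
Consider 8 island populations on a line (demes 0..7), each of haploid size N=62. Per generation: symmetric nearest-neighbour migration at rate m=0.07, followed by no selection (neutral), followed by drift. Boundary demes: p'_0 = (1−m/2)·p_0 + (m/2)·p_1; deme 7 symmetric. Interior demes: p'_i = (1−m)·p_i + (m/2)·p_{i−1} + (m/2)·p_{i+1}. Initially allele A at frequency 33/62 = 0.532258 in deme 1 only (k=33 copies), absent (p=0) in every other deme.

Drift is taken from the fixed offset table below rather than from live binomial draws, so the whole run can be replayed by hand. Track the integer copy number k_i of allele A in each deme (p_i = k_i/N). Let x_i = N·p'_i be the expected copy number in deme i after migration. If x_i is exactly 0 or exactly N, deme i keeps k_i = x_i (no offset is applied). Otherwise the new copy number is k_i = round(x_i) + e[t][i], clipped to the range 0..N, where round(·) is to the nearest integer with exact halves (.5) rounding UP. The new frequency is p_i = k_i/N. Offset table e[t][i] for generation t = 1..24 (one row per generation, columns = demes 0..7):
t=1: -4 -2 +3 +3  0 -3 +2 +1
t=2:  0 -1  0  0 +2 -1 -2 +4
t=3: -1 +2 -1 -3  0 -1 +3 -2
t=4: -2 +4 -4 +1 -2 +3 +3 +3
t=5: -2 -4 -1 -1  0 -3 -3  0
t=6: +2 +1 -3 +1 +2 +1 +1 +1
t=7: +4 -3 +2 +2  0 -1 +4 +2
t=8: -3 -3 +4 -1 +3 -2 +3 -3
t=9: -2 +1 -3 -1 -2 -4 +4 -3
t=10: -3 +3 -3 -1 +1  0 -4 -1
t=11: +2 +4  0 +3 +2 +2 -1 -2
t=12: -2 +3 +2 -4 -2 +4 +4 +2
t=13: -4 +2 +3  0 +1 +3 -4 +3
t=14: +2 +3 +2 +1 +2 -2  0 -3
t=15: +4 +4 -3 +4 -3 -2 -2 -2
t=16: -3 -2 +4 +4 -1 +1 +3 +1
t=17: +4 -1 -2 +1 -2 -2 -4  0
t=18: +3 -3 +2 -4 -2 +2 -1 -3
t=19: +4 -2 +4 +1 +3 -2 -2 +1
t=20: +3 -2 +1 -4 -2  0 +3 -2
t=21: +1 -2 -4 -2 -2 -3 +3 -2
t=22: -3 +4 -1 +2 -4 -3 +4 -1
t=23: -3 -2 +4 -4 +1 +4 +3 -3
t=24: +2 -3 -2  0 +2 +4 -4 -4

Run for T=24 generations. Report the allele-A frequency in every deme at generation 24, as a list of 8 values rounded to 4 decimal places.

[0.2903, 0.1774, 0.1935, 0.0161, 0.0484, 0.1290, 0.1129, 0.0000]

t=0: k=[0 33 0 0 0 0 0 0]
t=1: x=[1.1550 30.6900 1.1550 0.0000 0.0000 0.0000 0.0000 0.0000] k=[0 29 4 0 0 0 0 0]
t=2: x=[1.0150 27.1100 4.7350 0.1400 0.0000 0.0000 0.0000 0.0000] k=[1 26 5 0 0 0 0 0]
t=3: x=[1.8750 24.3900 5.5600 0.1750 0.0000 0.0000 0.0000 0.0000] k=[1 26 5 0 0 0 0 0]
t=4: x=[1.8750 24.3900 5.5600 0.1750 0.0000 0.0000 0.0000 0.0000] k=[0 28 2 1 0 0 0 0]
t=5: x=[0.9800 26.1100 2.8750 1.0000 0.0350 0.0000 0.0000 0.0000] k=[0 22 2 0 0 0 0 0]
t=6: x=[0.7700 20.5300 2.6300 0.0700 0.0000 0.0000 0.0000 0.0000] k=[3 22 0 1 0 0 0 0]
t=7: x=[3.6650 20.5650 0.8050 0.9300 0.0350 0.0000 0.0000 0.0000] k=[8 18 3 3 0 0 0 0]
t=8: x=[8.3500 17.1250 3.5250 2.8950 0.1050 0.0000 0.0000 0.0000] k=[5 14 8 2 3 0 0 0]
t=9: x=[5.3150 13.4750 8.0000 2.2450 2.8600 0.1050 0.0000 0.0000] k=[3 14 5 1 1 0 0 0]
t=10: x=[3.3850 13.3000 5.1750 1.1400 0.9650 0.0350 0.0000 0.0000] k=[0 16 2 0 2 0 0 0]
t=11: x=[0.5600 14.9500 2.4200 0.1400 1.8600 0.0700 0.0000 0.0000] k=[3 19 2 3 4 2 0 0]
t=12: x=[3.5600 17.8450 2.6300 3.0000 3.8950 2.0000 0.0700 0.0000] k=[2 21 5 0 2 6 4 0]
t=13: x=[2.6650 19.7750 5.3850 0.2450 2.0700 5.7900 3.9300 0.1400] k=[0 22 8 0 3 9 0 3]
t=14: x=[0.7700 20.7400 8.2100 0.3850 3.1050 8.4750 0.4200 2.8950] k=[3 24 10 1 5 6 0 0]
t=15: x=[3.7350 22.7750 10.1750 1.4550 4.8950 5.7550 0.2100 0.0000] k=[8 27 7 5 2 4 0 0]
t=16: x=[8.6650 25.6350 7.6300 4.9650 2.1750 3.7900 0.1400 0.0000] k=[6 24 12 9 1 5 3 0]
t=17: x=[6.6300 22.9500 12.3150 8.8250 1.4200 4.7900 2.9650 0.1050] k=[11 22 10 10 0 3 0 0]
t=18: x=[11.3850 21.1950 10.4200 9.6500 0.4550 2.7900 0.1050 0.0000] k=[14 18 12 6 0 5 0 0]
t=19: x=[14.1400 17.6500 12.0000 6.0000 0.3850 4.6500 0.1750 0.0000] k=[18 16 16 7 3 3 0 0]
t=20: x=[17.9300 16.0700 15.6850 7.1750 3.1400 2.8950 0.1050 0.0000] k=[21 14 17 3 1 3 3 0]
t=21: x=[20.7550 14.3500 16.4050 3.4200 1.1400 2.9300 2.8950 0.1050] k=[22 12 12 1 0 0 6 0]
t=22: x=[21.6500 12.3500 11.6150 1.3500 0.0350 0.2100 5.5800 0.2100] k=[19 16 11 3 0 0 10 0]
t=23: x=[18.8950 15.9300 10.8950 3.1750 0.1050 0.3500 9.3000 0.3500] k=[16 14 15 0 1 4 12 0]
t=24: x=[15.9300 14.1050 14.4400 0.5600 1.0700 4.1750 11.3000 0.4200] k=[18 11 12 1 3 8 7 0]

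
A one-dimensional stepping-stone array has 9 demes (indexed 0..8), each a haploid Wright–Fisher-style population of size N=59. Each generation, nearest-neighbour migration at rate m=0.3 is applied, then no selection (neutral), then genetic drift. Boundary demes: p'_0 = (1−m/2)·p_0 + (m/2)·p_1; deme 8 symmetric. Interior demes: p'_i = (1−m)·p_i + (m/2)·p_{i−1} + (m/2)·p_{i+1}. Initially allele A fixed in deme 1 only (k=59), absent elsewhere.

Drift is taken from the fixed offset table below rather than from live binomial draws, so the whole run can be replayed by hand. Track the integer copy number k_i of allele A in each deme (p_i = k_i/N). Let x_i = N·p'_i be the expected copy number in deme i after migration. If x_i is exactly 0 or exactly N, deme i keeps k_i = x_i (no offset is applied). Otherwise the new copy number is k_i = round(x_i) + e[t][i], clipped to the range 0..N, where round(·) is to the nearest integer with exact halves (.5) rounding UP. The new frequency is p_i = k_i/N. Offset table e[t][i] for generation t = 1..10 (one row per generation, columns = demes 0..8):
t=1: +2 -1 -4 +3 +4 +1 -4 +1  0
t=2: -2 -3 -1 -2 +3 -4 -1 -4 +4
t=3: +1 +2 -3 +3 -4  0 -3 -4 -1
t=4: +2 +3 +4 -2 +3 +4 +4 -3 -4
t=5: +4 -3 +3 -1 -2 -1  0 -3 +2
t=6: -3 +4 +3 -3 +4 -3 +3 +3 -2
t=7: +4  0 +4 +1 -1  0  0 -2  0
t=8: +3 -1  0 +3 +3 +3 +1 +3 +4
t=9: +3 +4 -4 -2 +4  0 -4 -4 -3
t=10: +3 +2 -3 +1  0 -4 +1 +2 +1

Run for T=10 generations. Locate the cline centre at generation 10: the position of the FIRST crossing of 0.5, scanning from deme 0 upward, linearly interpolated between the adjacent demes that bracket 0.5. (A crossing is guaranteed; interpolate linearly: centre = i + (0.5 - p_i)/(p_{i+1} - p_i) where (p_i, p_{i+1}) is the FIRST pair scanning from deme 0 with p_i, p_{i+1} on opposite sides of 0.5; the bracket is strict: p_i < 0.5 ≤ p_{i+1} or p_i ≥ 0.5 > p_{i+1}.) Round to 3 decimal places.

t=0: k=[0 59 0 0 0 0 0 0 0]
t=1: x=[8.8500 41.3000 8.8500 0.0000 0.0000 0.0000 0.0000 0.0000 0.0000] k=[11 40 5 0 0 0 0 0 0]
t=2: x=[15.3500 30.4000 9.5000 0.7500 0.0000 0.0000 0.0000 0.0000 0.0000] k=[13 27 9 0 0 0 0 0 0]
t=3: x=[15.1000 22.2000 10.3500 1.3500 0.0000 0.0000 0.0000 0.0000 0.0000] k=[16 24 7 4 0 0 0 0 0]
t=4: x=[17.2000 20.2500 9.1000 3.8500 0.6000 0.0000 0.0000 0.0000 0.0000] k=[19 23 13 2 4 0 0 0 0]
t=5: x=[19.6000 20.9000 12.8500 3.9500 3.1000 0.6000 0.0000 0.0000 0.0000] k=[24 18 16 3 1 0 0 0 0]
t=6: x=[23.1000 18.6000 14.3500 4.6500 1.1500 0.1500 0.0000 0.0000 0.0000] k=[20 23 17 2 5 0 0 0 0]
t=7: x=[20.4500 21.6500 15.6500 4.7000 3.8000 0.7500 0.0000 0.0000 0.0000] k=[24 22 20 6 3 1 0 0 0]
t=8: x=[23.7000 22.0000 18.2000 7.6500 3.1500 1.1500 0.1500 0.0000 0.0000] k=[27 21 18 11 6 4 1 0 0]
t=9: x=[26.1000 21.4500 17.4000 11.3000 6.4500 3.8500 1.3000 0.1500 0.0000] k=[29 25 13 9 10 4 0 0 0]
t=10: x=[28.4000 23.8000 14.2000 9.7500 8.9500 4.3000 0.6000 0.0000 0.0000] k=[31 26 11 11 9 0 2 0 0]

0.300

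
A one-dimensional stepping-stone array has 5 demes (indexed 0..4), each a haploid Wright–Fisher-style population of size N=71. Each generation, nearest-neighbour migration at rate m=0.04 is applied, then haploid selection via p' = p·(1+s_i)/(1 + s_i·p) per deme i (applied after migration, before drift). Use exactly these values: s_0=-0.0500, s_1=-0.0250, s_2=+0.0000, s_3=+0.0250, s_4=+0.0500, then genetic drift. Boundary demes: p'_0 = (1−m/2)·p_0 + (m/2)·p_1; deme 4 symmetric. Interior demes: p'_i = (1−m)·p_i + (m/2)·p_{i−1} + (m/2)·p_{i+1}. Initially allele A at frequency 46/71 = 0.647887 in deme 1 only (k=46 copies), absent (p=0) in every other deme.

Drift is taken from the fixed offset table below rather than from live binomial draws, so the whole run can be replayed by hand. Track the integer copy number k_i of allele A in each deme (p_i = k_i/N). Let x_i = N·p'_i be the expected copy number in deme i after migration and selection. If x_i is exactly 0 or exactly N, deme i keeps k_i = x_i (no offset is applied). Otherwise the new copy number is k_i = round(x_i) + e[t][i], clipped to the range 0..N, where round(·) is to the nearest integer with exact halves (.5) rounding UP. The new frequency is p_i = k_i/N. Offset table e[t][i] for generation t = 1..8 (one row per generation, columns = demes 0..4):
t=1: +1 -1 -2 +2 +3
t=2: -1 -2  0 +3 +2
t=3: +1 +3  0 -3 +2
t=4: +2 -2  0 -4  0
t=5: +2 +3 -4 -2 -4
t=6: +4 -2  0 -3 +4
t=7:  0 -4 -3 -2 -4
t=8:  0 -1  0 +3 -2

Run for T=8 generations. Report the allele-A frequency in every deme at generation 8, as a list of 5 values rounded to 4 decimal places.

[0.1690, 0.3521, 0.0141, 0.0000, 0.0000]

t=0: k=[0 46 0 0 0]
t=1: x=[0.8746 43.7361 0.9200 0.0000 0.0000] k=[2 43 0 0 0]
t=2: x=[2.6843 40.8818 0.8600 0.0000 0.0000] k=[2 39 1 0 0]
t=3: x=[2.6080 37.0517 1.7400 0.0205 0.0000] k=[4 40 2 0 0]
t=4: x=[4.4990 38.0734 2.7200 0.0410 0.0000] k=[6 36 3 0 0]
t=5: x=[6.2993 34.2910 3.6000 0.0615 0.0000] k=[8 37 0 0 0]
t=6: x=[8.2005 35.2306 0.7400 0.0000 0.0000] k=[12 33 1 0 0]
t=7: x=[11.9031 31.4957 1.6200 0.0205 0.0000] k=[12 27 0 0 0]
t=8: x=[11.7871 25.7431 0.5400 0.0000 0.0000] k=[12 25 1 0 0]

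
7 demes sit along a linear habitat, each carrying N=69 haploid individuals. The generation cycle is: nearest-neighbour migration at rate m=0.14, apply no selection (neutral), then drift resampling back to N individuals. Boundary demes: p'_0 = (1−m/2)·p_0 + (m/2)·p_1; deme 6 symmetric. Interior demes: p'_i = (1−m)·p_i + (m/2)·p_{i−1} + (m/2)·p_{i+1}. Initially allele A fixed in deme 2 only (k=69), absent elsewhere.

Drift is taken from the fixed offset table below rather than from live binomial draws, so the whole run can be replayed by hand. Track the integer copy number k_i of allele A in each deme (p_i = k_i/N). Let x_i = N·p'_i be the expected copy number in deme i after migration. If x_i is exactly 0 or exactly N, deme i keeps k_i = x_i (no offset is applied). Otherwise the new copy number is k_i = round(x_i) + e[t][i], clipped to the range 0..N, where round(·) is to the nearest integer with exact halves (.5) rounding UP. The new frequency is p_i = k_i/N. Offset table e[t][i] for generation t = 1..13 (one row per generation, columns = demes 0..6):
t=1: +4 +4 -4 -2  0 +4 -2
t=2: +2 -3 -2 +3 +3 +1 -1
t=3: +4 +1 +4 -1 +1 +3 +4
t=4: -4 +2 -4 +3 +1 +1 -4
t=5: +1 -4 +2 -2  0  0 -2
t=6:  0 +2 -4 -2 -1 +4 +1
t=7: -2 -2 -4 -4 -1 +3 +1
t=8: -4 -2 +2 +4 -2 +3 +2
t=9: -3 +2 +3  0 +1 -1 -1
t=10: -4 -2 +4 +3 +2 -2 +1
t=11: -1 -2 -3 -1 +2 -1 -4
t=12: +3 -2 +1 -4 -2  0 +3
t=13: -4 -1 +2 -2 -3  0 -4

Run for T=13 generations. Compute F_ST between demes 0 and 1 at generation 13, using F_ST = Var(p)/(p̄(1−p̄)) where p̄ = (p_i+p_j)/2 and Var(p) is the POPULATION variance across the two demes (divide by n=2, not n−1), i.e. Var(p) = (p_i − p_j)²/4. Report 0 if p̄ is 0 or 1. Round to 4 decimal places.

t=0: k=[0 0 69 0 0 0 0]
t=1: x=[0.0000 4.8300 59.3400 4.8300 0.0000 0.0000 0.0000] k=[0 9 55 3 0 0 0]
t=2: x=[0.6300 11.5900 48.1400 6.4300 0.2100 0.0000 0.0000] k=[3 9 46 9 3 0 0]
t=3: x=[3.4200 11.1700 40.8200 11.1700 3.2100 0.2100 0.0000] k=[7 12 45 10 4 3 0]
t=4: x=[7.3500 13.9600 40.2400 12.0300 4.3500 2.8600 0.2100] k=[3 16 36 15 5 4 0]
t=5: x=[3.9100 16.4900 33.1300 15.7700 5.6300 3.7900 0.2800] k=[5 12 35 14 6 4 0]
t=6: x=[5.4900 13.1200 31.9200 14.9100 6.4200 3.8600 0.2800] k=[5 15 28 13 5 8 1]
t=7: x=[5.7000 15.2100 26.0400 13.4900 5.7700 7.3000 1.4900] k=[4 13 22 9 5 10 2]
t=8: x=[4.6300 13.0000 20.4600 9.6300 5.6300 9.0900 2.5600] k=[1 11 22 14 4 12 5]
t=9: x=[1.7000 11.0700 20.6700 13.8600 5.2600 10.9500 5.4900] k=[0 13 24 14 6 10 4]
t=10: x=[0.9100 12.8600 22.5300 14.1400 6.8400 9.3000 4.4200] k=[0 11 27 17 9 7 5]
t=11: x=[0.7700 11.3500 25.1800 17.1400 9.4200 7.0000 5.1400] k=[0 9 22 16 11 6 1]
t=12: x=[0.6300 9.2800 20.6700 16.0700 11.0000 6.0000 1.3500] k=[4 7 22 12 9 6 4]
t=13: x=[4.2100 7.8400 20.2500 12.4900 9.0000 6.0700 4.1400] k=[0 7 22 10 6 6 0]

0.0534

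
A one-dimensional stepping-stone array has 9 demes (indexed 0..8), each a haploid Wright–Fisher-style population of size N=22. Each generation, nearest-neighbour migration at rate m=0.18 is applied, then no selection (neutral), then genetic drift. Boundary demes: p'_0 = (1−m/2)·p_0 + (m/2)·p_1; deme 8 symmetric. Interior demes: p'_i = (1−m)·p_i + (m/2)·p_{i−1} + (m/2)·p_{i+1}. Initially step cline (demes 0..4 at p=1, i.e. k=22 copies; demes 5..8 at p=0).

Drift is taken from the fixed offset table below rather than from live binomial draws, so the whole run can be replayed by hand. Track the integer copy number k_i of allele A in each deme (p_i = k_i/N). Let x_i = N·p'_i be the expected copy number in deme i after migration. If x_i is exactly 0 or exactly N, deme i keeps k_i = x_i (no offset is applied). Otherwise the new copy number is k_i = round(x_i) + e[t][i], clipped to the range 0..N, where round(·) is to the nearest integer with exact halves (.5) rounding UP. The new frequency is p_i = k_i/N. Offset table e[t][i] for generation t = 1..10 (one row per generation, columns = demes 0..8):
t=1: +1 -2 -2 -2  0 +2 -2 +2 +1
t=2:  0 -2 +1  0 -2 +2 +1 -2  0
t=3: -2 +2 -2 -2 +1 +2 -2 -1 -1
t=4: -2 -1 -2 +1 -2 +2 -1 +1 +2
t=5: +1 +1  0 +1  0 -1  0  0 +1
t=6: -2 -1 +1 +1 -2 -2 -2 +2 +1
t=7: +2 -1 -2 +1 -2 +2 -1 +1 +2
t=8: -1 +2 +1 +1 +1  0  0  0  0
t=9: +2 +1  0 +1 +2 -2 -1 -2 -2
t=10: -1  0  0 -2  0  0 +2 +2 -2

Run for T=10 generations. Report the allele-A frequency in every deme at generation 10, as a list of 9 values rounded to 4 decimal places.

t=0: k=[22 22 22 22 22 0 0 0 0]
t=1: x=[22.0000 22.0000 22.0000 22.0000 20.0200 1.9800 0.0000 0.0000 0.0000] k=[22 22 22 22 20 4 0 0 0]
t=2: x=[22.0000 22.0000 22.0000 21.8200 18.7400 5.0800 0.3600 0.0000 0.0000] k=[22 22 22 22 17 7 1 0 0]
t=3: x=[22.0000 22.0000 22.0000 21.5500 16.5500 7.3600 1.4500 0.0900 0.0000] k=[22 22 22 20 18 9 0 0 0]
t=4: x=[22.0000 22.0000 21.8200 20.0000 17.3700 9.0000 0.8100 0.0000 0.0000] k=[22 22 20 21 15 11 0 0 0]
t=5: x=[22.0000 21.8200 20.2700 20.3700 15.1800 10.3700 0.9900 0.0000 0.0000] k=[22 22 20 21 15 9 1 0 0]
t=6: x=[22.0000 21.8200 20.2700 20.3700 15.0000 8.8200 1.6300 0.0900 0.0000] k=[22 21 21 21 13 7 0 2 0]
t=7: x=[21.9100 21.0900 21.0000 20.2800 13.1800 6.9100 0.8100 1.6400 0.1800] k=[22 20 19 21 11 9 0 3 2]
t=8: x=[21.8200 20.0900 19.2700 19.9200 11.7200 8.3700 1.0800 2.6400 2.0900] k=[21 22 20 21 13 8 1 3 2]
t=9: x=[21.0900 21.7300 20.2700 20.1900 13.2700 7.8200 1.8100 2.7300 2.0900] k=[22 22 20 21 15 6 1 1 0]
t=10: x=[22.0000 21.8200 20.2700 20.3700 14.7300 6.3600 1.4500 0.9100 0.0900] k=[22 22 20 18 15 6 3 3 0]

[1.0000, 1.0000, 0.9091, 0.8182, 0.6818, 0.2727, 0.1364, 0.1364, 0.0000]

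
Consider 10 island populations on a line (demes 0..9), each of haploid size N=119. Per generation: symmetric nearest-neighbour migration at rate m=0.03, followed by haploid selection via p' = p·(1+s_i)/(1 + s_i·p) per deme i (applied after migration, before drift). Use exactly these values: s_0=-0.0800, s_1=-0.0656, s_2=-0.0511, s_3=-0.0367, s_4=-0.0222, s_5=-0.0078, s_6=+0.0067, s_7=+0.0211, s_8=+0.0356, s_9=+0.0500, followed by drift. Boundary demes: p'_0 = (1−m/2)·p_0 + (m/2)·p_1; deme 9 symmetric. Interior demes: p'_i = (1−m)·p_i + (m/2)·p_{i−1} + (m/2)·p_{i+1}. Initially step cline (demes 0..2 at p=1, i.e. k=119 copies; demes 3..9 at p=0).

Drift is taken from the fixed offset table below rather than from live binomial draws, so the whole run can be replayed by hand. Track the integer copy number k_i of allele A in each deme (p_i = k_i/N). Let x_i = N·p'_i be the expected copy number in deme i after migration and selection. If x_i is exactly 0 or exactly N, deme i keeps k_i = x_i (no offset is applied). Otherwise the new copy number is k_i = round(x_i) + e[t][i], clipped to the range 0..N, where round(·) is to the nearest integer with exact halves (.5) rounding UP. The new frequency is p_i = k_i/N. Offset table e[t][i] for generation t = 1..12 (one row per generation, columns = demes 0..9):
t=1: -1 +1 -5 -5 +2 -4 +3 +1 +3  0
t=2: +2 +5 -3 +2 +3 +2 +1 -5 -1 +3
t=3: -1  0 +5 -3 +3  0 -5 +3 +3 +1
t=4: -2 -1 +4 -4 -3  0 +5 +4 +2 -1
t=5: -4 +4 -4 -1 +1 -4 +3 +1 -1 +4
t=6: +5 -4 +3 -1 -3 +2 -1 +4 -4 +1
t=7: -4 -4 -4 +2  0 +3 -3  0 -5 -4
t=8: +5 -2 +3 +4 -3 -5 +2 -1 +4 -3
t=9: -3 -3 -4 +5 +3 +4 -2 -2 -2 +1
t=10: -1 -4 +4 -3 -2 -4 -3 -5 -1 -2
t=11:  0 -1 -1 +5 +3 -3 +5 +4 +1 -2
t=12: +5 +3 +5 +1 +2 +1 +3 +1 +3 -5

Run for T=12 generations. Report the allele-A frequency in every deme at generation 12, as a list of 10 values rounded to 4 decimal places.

[0.9916, 0.8319, 0.8235, 0.1681, 0.0504, 0.0084, 0.0000, 0.0000, 0.0000, 0.0000]

t=0: k=[119 119 119 0 0 0 0 0 0 0]
t=1: x=[119.0000 119.0000 117.1204 1.7204 0.0000 0.0000 0.0000 0.0000 0.0000 0.0000] k=[119 119 112 0 0 0 0 0 0 0]
t=2: x=[119.0000 118.8876 109.9982 1.6192 0.0000 0.0000 0.0000 0.0000 0.0000 0.0000] k=[119 119 107 4 0 0 0 0 0 0]
t=3: x=[119.0000 118.8074 104.9999 5.2927 0.0587 0.0000 0.0000 0.0000 0.0000 0.0000] k=[119 119 110 2 3 0 0 0 0 0]
t=4: x=[119.0000 118.8555 108.0025 3.5055 2.8763 0.0446 0.0000 0.0000 0.0000 0.0000] k=[119 118 112 0 0 0 0 0 0 0]
t=5: x=[118.9837 117.8503 109.9825 1.6192 0.0000 0.0000 0.0000 0.0000 0.0000 0.0000] k=[115 119 106 1 0 0 0 0 0 0]
t=6: x=[114.7297 118.7271 103.9436 2.4680 0.0147 0.0000 0.0000 0.0000 0.0000 0.0000] k=[119 115 107 1 0 0 0 0 0 0]
t=7: x=[118.9348 114.6653 104.8906 2.4825 0.0147 0.0000 0.0000 0.0000 0.0000 0.0000] k=[115 111 101 4 0 0 0 0 0 0]
t=8: x=[114.6000 110.3832 98.8316 5.2057 0.0587 0.0000 0.0000 0.0000 0.0000 0.0000] k=[119 108 102 9 0 0 0 0 0 0]
t=9: x=[118.8207 107.3829 99.8677 9.9148 0.1320 0.0000 0.0000 0.0000 0.0000 0.0000] k=[116 104 96 15 3 0 0 0 0 0]
t=10: x=[115.5515 103.1508 93.8813 15.5233 3.0672 0.0446 0.0000 0.0000 0.0000 0.0000] k=[115 99 98 13 1 0 0 0 0 0]
t=11: x=[114.4055 98.0807 95.7752 13.6370 1.1394 0.0149 0.0000 0.0000 0.0000 0.0000] k=[114 97 95 19 4 0 0 0 0 0]
t=12: x=[113.3099 95.9918 92.8351 19.3027 4.0757 0.0595 0.0000 0.0000 0.0000 0.0000] k=[118 99 98 20 6 1 0 0 0 0]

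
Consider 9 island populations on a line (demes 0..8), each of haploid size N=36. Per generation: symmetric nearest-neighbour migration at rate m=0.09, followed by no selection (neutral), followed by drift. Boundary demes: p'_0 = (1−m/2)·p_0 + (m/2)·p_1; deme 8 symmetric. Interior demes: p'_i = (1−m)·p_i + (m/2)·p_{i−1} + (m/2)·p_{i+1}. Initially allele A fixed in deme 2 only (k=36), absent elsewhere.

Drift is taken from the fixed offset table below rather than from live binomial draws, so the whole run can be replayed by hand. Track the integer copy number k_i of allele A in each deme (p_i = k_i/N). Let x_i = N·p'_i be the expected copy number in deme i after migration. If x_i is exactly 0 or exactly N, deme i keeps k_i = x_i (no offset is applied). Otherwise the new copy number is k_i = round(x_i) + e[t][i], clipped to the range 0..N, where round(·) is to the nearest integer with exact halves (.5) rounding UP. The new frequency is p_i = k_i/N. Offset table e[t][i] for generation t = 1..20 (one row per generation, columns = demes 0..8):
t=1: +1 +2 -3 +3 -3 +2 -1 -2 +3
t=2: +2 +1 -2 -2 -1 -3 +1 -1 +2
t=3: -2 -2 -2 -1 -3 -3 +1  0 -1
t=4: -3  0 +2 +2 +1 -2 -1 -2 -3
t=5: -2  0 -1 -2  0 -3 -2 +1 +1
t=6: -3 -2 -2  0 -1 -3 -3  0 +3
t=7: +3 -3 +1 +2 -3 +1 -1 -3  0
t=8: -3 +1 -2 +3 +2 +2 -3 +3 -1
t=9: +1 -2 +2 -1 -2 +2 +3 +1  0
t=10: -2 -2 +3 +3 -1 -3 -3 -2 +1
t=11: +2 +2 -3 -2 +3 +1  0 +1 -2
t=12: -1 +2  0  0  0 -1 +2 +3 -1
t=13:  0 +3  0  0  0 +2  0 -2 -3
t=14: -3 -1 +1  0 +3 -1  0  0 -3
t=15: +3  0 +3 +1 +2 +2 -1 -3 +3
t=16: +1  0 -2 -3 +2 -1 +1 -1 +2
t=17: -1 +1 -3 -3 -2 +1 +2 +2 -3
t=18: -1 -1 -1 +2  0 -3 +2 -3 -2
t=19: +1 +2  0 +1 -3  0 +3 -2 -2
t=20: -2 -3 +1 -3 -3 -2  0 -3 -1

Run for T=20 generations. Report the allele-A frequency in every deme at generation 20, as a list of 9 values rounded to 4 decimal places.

[0.0278, 0.1667, 0.2778, 0.1389, 0.0556, 0.0000, 0.1944, 0.0000, 0.0000]

t=0: k=[0 0 36 0 0 0 0 0 0]
t=1: x=[0.0000 1.6200 32.7600 1.6200 0.0000 0.0000 0.0000 0.0000 0.0000] k=[0 4 30 5 0 0 0 0 0]
t=2: x=[0.1800 4.9900 27.7050 5.9000 0.2250 0.0000 0.0000 0.0000 0.0000] k=[2 6 26 4 0 0 0 0 0]
t=3: x=[2.1800 6.7200 24.1100 4.8100 0.1800 0.0000 0.0000 0.0000 0.0000] k=[0 5 22 4 0 0 0 0 0]
t=4: x=[0.2250 5.5400 20.4250 4.6300 0.1800 0.0000 0.0000 0.0000 0.0000] k=[0 6 22 7 1 0 0 0 0]
t=5: x=[0.2700 6.4500 20.6050 7.4050 1.2250 0.0450 0.0000 0.0000 0.0000] k=[0 6 20 5 1 0 0 0 0]
t=6: x=[0.2700 6.3600 18.6950 5.4950 1.1350 0.0450 0.0000 0.0000 0.0000] k=[0 4 17 5 0 0 0 0 0]
t=7: x=[0.1800 4.4050 15.8750 5.3150 0.2250 0.0000 0.0000 0.0000 0.0000] k=[3 1 17 7 0 0 0 0 0]
t=8: x=[2.9100 1.8100 15.8300 7.1350 0.3150 0.0000 0.0000 0.0000 0.0000] k=[0 3 14 10 2 0 0 0 0]
t=9: x=[0.1350 3.3600 13.3250 9.8200 2.2700 0.0900 0.0000 0.0000 0.0000] k=[1 1 15 9 0 2 0 0 0]
t=10: x=[1.0000 1.6300 14.1000 8.8650 0.4950 1.8200 0.0900 0.0000 0.0000] k=[0 0 17 12 0 0 0 0 0]
t=11: x=[0.0000 0.7650 16.0100 11.6850 0.5400 0.0000 0.0000 0.0000 0.0000] k=[0 3 13 10 4 0 0 0 0]
t=12: x=[0.1350 3.3150 12.4150 9.8650 4.0900 0.1800 0.0000 0.0000 0.0000] k=[0 5 12 10 4 0 0 0 0]
t=13: x=[0.2250 5.0900 11.5950 9.8200 4.0900 0.1800 0.0000 0.0000 0.0000] k=[0 8 12 10 4 2 0 0 0]
t=14: x=[0.3600 7.8200 11.7300 9.8200 4.1800 2.0000 0.0900 0.0000 0.0000] k=[0 7 13 10 7 1 0 0 0]
t=15: x=[0.3150 6.9550 12.5950 10.0000 6.8650 1.2250 0.0450 0.0000 0.0000] k=[3 7 16 11 9 3 0 0 0]
t=16: x=[3.1800 7.2250 15.3700 11.1350 8.8200 3.1350 0.1350 0.0000 0.0000] k=[4 7 13 8 11 2 1 0 0]
t=17: x=[4.1350 7.1350 12.5050 8.3600 10.4600 2.3600 1.0000 0.0450 0.0000] k=[3 8 10 5 8 3 3 2 0]
t=18: x=[3.2250 7.8650 9.6850 5.3600 7.6400 3.2250 2.9550 1.9550 0.0900] k=[2 7 9 7 8 0 5 0 0]
t=19: x=[2.2250 6.8650 8.8200 7.1350 7.5950 0.5850 4.5500 0.2250 0.0000] k=[3 9 9 8 5 1 8 0 0]
t=20: x=[3.2700 8.7300 8.9550 7.9100 4.9550 1.4950 7.3250 0.3600 0.0000] k=[1 6 10 5 2 0 7 0 0]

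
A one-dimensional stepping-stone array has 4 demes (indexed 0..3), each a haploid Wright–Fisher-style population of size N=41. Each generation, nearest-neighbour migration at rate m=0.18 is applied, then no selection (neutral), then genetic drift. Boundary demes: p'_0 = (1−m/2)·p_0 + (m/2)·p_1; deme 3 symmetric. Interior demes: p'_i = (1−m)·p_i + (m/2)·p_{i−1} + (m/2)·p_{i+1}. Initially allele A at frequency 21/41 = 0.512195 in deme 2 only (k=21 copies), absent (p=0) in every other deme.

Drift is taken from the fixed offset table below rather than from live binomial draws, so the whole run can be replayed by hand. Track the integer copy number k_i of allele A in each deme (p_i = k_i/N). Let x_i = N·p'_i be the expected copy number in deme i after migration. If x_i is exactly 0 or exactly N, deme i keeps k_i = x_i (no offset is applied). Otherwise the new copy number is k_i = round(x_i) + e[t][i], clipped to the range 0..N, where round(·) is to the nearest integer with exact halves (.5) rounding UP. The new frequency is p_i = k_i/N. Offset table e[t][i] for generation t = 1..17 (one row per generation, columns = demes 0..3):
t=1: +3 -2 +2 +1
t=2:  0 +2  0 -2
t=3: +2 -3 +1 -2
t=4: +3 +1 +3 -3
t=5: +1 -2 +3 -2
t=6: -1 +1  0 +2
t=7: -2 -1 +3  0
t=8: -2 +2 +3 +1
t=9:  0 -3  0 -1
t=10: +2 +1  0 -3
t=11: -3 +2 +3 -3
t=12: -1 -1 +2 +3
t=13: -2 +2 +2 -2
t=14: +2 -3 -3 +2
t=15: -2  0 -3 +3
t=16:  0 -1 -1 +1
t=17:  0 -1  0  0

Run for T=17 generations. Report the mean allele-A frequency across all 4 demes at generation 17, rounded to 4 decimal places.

t=0: k=[0 0 21 0]
t=1: x=[0.0000 1.8900 17.2200 1.8900] k=[0 0 19 3]
t=2: x=[0.0000 1.7100 15.8500 4.4400] k=[0 4 16 2]
t=3: x=[0.3600 4.7200 13.6600 3.2600] k=[2 2 15 1]
t=4: x=[2.0000 3.1700 12.5700 2.2600] k=[5 4 16 0]
t=5: x=[4.9100 5.1700 13.4800 1.4400] k=[6 3 16 0]
t=6: x=[5.7300 4.4400 13.3900 1.4400] k=[5 5 13 3]
t=7: x=[5.0000 5.7200 11.3800 3.9000] k=[3 5 14 4]
t=8: x=[3.1800 5.6300 12.2900 4.9000] k=[1 8 15 6]
t=9: x=[1.6300 8.0000 13.5600 6.8100] k=[2 5 14 6]
t=10: x=[2.2700 5.5400 12.4700 6.7200] k=[4 7 12 4]
t=11: x=[4.2700 7.1800 10.8300 4.7200] k=[1 9 14 2]
t=12: x=[1.7200 8.7300 12.4700 3.0800] k=[1 8 14 6]
t=13: x=[1.6300 7.9100 12.7400 6.7200] k=[0 10 15 5]
t=14: x=[0.9000 9.5500 13.6500 5.9000] k=[3 7 11 8]
t=15: x=[3.3600 7.0000 10.3700 8.2700] k=[1 7 7 11]
t=16: x=[1.5400 6.4600 7.3600 10.6400] k=[2 5 6 12]
t=17: x=[2.2700 4.8200 6.4500 11.4600] k=[2 4 6 11]

0.1402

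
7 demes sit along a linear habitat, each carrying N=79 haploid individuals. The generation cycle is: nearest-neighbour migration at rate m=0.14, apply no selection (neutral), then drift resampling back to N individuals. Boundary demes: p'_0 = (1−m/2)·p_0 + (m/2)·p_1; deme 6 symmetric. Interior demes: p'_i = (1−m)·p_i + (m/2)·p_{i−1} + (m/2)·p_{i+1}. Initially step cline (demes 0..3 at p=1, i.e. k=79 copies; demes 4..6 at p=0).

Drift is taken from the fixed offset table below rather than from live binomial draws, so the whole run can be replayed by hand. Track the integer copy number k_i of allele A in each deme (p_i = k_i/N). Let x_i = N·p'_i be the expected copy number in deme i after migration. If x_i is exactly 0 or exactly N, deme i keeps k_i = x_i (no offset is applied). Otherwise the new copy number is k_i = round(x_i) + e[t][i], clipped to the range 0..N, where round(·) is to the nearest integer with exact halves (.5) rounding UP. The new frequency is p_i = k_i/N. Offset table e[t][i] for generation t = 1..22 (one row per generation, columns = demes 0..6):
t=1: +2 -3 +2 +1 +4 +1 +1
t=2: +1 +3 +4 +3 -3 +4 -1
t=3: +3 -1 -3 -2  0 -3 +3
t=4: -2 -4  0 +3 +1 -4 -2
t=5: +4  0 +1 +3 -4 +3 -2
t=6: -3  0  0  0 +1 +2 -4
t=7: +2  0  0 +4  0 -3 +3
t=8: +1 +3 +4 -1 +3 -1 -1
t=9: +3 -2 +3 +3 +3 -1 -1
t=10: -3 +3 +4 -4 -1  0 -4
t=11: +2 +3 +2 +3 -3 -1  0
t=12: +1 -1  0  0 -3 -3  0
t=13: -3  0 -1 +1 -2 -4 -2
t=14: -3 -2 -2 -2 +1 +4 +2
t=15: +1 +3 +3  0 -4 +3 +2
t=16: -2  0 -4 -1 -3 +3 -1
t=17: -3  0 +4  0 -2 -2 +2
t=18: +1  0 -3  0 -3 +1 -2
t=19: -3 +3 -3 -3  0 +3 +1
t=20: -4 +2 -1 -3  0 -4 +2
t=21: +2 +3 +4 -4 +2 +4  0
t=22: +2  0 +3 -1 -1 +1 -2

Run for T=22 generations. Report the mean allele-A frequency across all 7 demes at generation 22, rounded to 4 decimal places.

0.5660

t=0: k=[79 79 79 79 0 0 0]
t=1: x=[79.0000 79.0000 79.0000 73.4700 5.5300 0.0000 0.0000] k=[79 79 79 74 10 0 0]
t=2: x=[79.0000 79.0000 78.6500 69.8700 13.7800 0.7000 0.0000] k=[79 79 79 73 11 5 0]
t=3: x=[79.0000 79.0000 78.5800 69.0800 14.9200 5.0700 0.3500] k=[79 79 76 67 15 2 3]
t=4: x=[79.0000 78.7900 75.5800 63.9900 17.7300 2.9800 2.9300] k=[79 75 76 67 19 0 1]
t=5: x=[78.7200 75.3500 75.3000 64.2700 21.0300 1.4000 0.9300] k=[79 75 76 67 17 4 0]
t=6: x=[78.7200 75.3500 75.3000 64.1300 19.5900 4.6300 0.2800] k=[76 75 75 64 21 7 0]
t=7: x=[75.9300 75.0700 74.2300 61.7600 23.0300 7.4900 0.4900] k=[78 75 74 66 23 4 3]
t=8: x=[77.7900 75.1400 73.5100 63.5500 24.6800 5.2600 3.0700] k=[79 78 78 63 28 4 2]
t=9: x=[78.9300 78.0700 76.9500 61.6000 28.7700 5.5400 2.1400] k=[79 76 79 65 32 5 1]
t=10: x=[78.7900 76.4200 77.8100 63.6700 32.4200 6.6100 1.2800] k=[76 79 79 60 31 7 0]
t=11: x=[76.2100 78.7900 77.6700 59.3000 31.3500 8.1900 0.4900] k=[78 79 79 62 28 7 0]
t=12: x=[78.0700 78.9300 77.8100 60.8100 28.9100 7.9800 0.4900] k=[79 78 78 61 26 5 0]
t=13: x=[78.9300 78.0700 76.8100 59.7400 26.9800 6.1200 0.3500] k=[76 78 76 61 25 2 0]
t=14: x=[76.1400 77.7200 75.0900 59.5300 25.9100 3.4700 0.1400] k=[73 76 73 58 27 7 2]
t=15: x=[73.2100 75.5800 72.1600 56.8800 27.7700 8.0500 2.3500] k=[74 79 75 57 24 11 4]
t=16: x=[74.3500 78.3700 74.0200 55.9500 25.4000 11.4200 4.4900] k=[72 78 70 55 22 14 3]
t=17: x=[72.4200 77.0200 69.5100 53.7400 23.7500 13.7900 3.7700] k=[69 77 74 54 22 12 6]
t=18: x=[69.5600 76.2300 72.8100 53.1600 23.5400 12.2800 6.4200] k=[71 76 70 53 21 13 4]
t=19: x=[71.3500 75.2300 69.2300 51.9500 22.6800 12.9300 4.6300] k=[68 78 66 49 23 16 6]
t=20: x=[68.7000 76.4600 65.6500 48.3700 24.3300 15.7900 6.7000] k=[65 78 65 45 24 12 9]
t=21: x=[65.9100 76.1800 64.5100 44.9300 24.6300 12.6300 9.2100] k=[68 79 69 41 27 17 9]
t=22: x=[68.7700 77.5300 67.7400 41.9800 27.2800 17.1400 9.5600] k=[71 78 71 41 26 18 8]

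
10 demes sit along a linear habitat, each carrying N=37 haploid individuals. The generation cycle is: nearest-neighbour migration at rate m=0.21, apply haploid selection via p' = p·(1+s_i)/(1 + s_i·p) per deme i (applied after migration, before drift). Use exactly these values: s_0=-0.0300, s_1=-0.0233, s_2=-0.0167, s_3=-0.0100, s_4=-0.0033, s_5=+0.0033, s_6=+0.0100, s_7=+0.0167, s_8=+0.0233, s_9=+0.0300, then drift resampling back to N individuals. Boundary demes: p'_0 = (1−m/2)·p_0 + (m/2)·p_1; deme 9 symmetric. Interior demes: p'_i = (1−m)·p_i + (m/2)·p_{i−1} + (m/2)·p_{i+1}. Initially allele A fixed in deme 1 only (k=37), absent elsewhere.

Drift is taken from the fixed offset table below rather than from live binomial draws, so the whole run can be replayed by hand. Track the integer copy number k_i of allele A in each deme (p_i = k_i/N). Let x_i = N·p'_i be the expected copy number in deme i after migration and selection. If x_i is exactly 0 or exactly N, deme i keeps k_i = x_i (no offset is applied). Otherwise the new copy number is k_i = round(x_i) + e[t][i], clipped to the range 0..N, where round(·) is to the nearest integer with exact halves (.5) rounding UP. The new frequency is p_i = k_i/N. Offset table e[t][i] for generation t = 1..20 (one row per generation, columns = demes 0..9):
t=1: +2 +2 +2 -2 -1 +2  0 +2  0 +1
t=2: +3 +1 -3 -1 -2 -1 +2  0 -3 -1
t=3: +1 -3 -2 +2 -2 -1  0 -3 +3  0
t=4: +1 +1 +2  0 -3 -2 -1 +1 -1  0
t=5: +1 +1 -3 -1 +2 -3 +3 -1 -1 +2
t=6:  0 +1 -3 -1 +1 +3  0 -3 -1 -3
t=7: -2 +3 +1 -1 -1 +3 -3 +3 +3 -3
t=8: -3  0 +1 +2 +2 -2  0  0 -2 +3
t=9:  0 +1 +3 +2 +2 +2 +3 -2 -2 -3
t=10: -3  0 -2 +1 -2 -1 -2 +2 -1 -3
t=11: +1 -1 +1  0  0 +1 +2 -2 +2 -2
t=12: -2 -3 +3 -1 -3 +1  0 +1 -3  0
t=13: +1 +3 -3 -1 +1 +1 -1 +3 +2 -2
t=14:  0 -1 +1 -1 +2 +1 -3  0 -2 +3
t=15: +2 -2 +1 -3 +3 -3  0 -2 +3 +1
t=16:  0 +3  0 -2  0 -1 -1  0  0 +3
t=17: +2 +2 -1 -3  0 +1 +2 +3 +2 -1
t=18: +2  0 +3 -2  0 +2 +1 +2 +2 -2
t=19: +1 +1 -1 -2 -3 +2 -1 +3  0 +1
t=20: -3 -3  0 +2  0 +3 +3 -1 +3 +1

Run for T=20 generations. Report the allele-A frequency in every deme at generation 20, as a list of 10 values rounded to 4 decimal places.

[0.2703, 0.2162, 0.1892, 0.0811, 0.0541, 0.2703, 0.2162, 0.2162, 0.2973, 0.1892]

t=0: k=[0 37 0 0 0 0 0 0 0 0]
t=1: x=[3.7804 29.0843 3.8268 0.0000 0.0000 0.0000 0.0000 0.0000 0.0000 0.0000] k=[6 31 6 0 0 0 0 0 0 0]
t=2: x=[8.4252 25.5646 7.8900 0.6238 0.0000 0.0000 0.0000 0.0000 0.0000 0.0000] k=[11 27 5 0 0 0 0 0 0 0]
t=3: x=[12.4274 22.8043 6.6922 0.5198 0.0000 0.0000 0.0000 0.0000 0.0000 0.0000] k=[13 20 5 3 0 0 0 0 0 0]
t=4: x=[13.4730 17.4725 6.2767 2.8683 0.3140 0.0000 0.0000 0.0000 0.0000 0.0000] k=[14 18 8 3 0 0 0 0 0 0]
t=5: x=[14.1529 16.3147 8.4150 3.1807 0.3140 0.0000 0.0000 0.0000 0.0000 0.0000] k=[15 17 5 2 2 0 0 0 0 0]
t=6: x=[14.9379 15.3180 5.8614 2.2933 1.7844 0.2107 0.0000 0.0000 0.0000 0.0000] k=[15 16 3 1 3 3 0 0 0 0]
t=7: x=[14.8335 14.3225 4.0933 1.4063 2.7815 2.6932 0.3181 0.0000 0.0000 0.0000] k=[13 17 5 0 2 6 0 0 0 0]
t=8: x=[13.1606 15.1088 5.6539 0.7278 2.2031 4.9641 0.6362 0.0000 0.0000 0.0000] k=[10 15 7 3 4 3 1 0 0 0]
t=9: x=[10.2971 13.4326 7.3206 3.4931 3.7788 2.9038 1.1157 0.1067 0.0000 0.0000] k=[10 14 10 5 6 5 4 0 0 0]
t=10: x=[10.1935 12.9608 9.7734 5.5822 5.7739 5.0143 3.7181 0.4269 0.0000 0.0000] k=[7 13 8 7 4 4 2 2 0 0]
t=11: x=[7.4472 11.6560 8.3110 6.7345 4.3024 3.8012 2.2308 1.8184 0.2149 0.0000] k=[8 11 9 7 4 5 4 0 2 0]
t=12: x=[8.1203 10.2989 8.8858 6.8388 4.4072 4.8038 3.7181 0.6403 1.6152 0.2163] k=[6 7 12 6 1 6 4 2 0 0]
t=13: x=[5.9513 7.2811 10.7163 6.0539 2.0436 5.2799 4.0356 2.0316 0.2149 0.0000] k=[7 10 8 5 3 6 3 5 2 0]
t=14: x=[7.1379 9.3098 7.7909 5.0609 3.5145 5.3851 3.5569 4.5406 2.1512 0.2163] k=[7 8 9 4 6 6 1 5 0 3]
t=15: x=[6.9318 7.8532 8.2614 4.6937 5.7739 5.4904 1.9634 4.1152 0.8591 2.7595] k=[9 6 9 2 9 2 2 2 4 4]
t=16: x=[8.4842 6.5027 7.8454 3.4385 7.5102 2.7434 2.0189 2.2447 3.8691 4.1067] k=[8 10 8 1 8 2 1 2 4 7]
t=17: x=[8.0171 9.4136 7.3750 2.4469 6.6170 2.5328 1.2217 2.1381 4.1898 6.8484] k=[10 11 6 0 7 4 3 5 6 6]
t=18: x=[9.8828 10.1950 5.8120 1.3518 5.9335 4.2223 3.3452 4.9658 6.0100 6.1501] k=[12 10 9 0 6 6 4 7 8 4]
t=19: x=[11.5467 9.9328 8.0534 1.5599 5.3548 5.8061 4.5647 6.8823 7.6133 4.5363] k=[13 11 7 0 2 8 4 10 8 6]
t=20: x=[12.5363 10.6107 6.5933 0.9358 2.4125 6.9686 5.0935 9.2746 8.1454 6.3643] k=[10 8 7 3 2 10 8 8 11 7]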